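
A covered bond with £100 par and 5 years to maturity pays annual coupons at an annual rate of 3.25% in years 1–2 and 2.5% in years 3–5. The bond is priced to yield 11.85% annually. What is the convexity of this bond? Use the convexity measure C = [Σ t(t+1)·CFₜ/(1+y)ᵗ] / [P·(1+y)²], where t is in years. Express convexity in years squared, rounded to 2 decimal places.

With y = 0.1185:
  t   CF        PV=CF/(1+0.1185)^t    t·PV        t(t+1)·PV
  1         3.25         2.9057         2.9057           5.8114
  2         3.25         2.5978         5.1957          15.5870
  3         2.50         1.7866         5.3599          21.4394
  4         2.50         1.5973         6.3893          31.9467
  5       102.50        58.5523       292.7615       1,756.5689
  Σ                     67.4398       312.6120       1,831.3533
P = 67.4398.
Convexity = Σ t(t+1)·PV / [P·(1+y)²] = 1,831.3533 / (67.4398 × 1.251042) = 21.70622.

21.71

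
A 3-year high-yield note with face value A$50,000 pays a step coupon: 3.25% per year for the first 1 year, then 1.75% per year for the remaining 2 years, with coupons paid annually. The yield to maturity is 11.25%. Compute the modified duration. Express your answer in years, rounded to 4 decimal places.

Periodic yield y = 0.1125. First find Macaulay duration:
  t   CF        PV=CF/(1+0.1125)^t    t·PV
  1     1,625.00     1,460.6742     1,460.6742
  2       875.00       706.9814     1,413.9629
  3    50,875.00    36,949.1424   110,847.4273
  Σ                 39,116.7980   113,722.0644
P = 39,116.7980; Macaulay duration = 113,722.0644 / 39,116.7980 = 2.90724 years.
Modified duration = D_Mac / (1 + y) = 2.90724 / 1.1125 = 2.61325 years.

2.6133 years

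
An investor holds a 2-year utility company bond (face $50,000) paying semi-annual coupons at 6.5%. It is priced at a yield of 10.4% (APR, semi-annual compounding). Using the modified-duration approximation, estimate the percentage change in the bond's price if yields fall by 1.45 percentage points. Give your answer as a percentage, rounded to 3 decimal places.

+2.624%

Periodic yield y = 0.052. Modified duration first:
  t   CF        PV=CF/(1+0.052)^t    t·PV
  1     1,625.00     1,544.6768     1,544.6768
  2     1,625.00     1,468.3240     2,936.6479
  3     1,625.00     1,395.7452     4,187.2356
  4    51,625.00    42,149.9540   168,599.8162
  Σ                 46,558.7000   177,268.3765
P = 46,558.7000; D_Mac = 3.80742 half-year periods = 1.90371 yrs; D_mod = 1.90371/(1+0.052) = 1.80961 yrs.
ΔP/P ≈ -D_mod · Δy = -1.80961 × (-0.0145) = +0.026239 = +2.6239%.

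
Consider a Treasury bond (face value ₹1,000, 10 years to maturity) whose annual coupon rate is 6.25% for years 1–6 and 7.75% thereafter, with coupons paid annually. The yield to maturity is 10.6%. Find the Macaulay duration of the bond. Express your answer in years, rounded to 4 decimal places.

Periodic yield y = 0.106. Discount each cash flow and weight by its year:
  t   CF        PV=CF/(1+0.106)^t    t·PV
  1        62.50        56.5099        56.5099
  2        62.50        51.0940       102.1880
  3        62.50        46.1971       138.5913
  4        62.50        41.7695       167.0781
  5        62.50        37.7663       188.8315
  6        62.50        34.1467       204.8804
  7        77.50        38.2839       267.9871
  8        77.50        34.6147       276.9177
  9        77.50        31.2972       281.6748
  10    1,077.50       393.4287     3,934.2867
  Σ                    765.1080     5,618.9455
Price P = Σ PV = 765.1080.
Macaulay duration = Σ(t·PV) / P = 5,618.9455 / 765.1080 = 7.34399 years.

7.3440 years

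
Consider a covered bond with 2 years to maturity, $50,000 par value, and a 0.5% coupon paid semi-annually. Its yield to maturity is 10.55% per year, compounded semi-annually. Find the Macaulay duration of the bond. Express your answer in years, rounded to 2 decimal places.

1.99 years

Periodic yield y = 0.05275. Discount each cash flow and weight by its period:
  t   CF        PV=CF/(1+0.05275)^t    t·PV
  1       125.00       118.7366       118.7366
  2       125.00       112.7871       225.5742
  3       125.00       107.1357       321.4071
  4    50,125.00    40,808.7587   163,235.0350
  Σ                 41,147.4182   163,900.7530
Price P = Σ PV = 41,147.4182.
Macaulay duration = Σ(t·PV) / P = 163,900.7530 / 41,147.4182 = 3.98326 half-year periods.
In years: 3.98326 / 2 = 1.99163 years.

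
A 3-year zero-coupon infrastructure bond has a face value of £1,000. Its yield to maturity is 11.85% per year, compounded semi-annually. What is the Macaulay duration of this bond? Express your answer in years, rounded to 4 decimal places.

3.0000 years

A zero-coupon bond has a single cash flow at maturity, so its Macaulay duration equals its maturity: 3 years.
(Equivalently: 6 semi-annual periods ÷ 2 = 3 years.)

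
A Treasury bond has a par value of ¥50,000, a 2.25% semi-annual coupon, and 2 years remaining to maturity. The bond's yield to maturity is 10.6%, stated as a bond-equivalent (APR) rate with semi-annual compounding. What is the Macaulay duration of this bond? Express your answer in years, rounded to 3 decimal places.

Periodic yield y = 0.053. Discount each cash flow and weight by its period:
  t   CF        PV=CF/(1+0.053)^t    t·PV
  1       562.50       534.1880       534.1880
  2       562.50       507.3011     1,014.6022
  3       562.50       481.7674     1,445.3022
  4    50,562.50    41,125.8658   164,503.4633
  Σ                 42,649.1223   167,497.5557
Price P = Σ PV = 42,649.1223.
Macaulay duration = Σ(t·PV) / P = 167,497.5557 / 42,649.1223 = 3.92734 half-year periods.
In years: 3.92734 / 2 = 1.96367 years.

1.964 years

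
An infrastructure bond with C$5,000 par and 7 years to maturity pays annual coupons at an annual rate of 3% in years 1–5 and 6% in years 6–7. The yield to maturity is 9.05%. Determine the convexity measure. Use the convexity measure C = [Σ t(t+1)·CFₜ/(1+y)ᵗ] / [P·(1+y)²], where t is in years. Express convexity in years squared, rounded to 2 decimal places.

40.72

With y = 0.0905:
  t   CF        PV=CF/(1+0.0905)^t    t·PV        t(t+1)·PV
  1       150.00       137.5516       137.5516         275.1032
  2       150.00       126.1363       252.2725         756.8175
  3       150.00       115.6683       347.0048       1,388.0193
  4       150.00       106.0690       424.2761       2,121.3805
  5       150.00        97.2664       486.3321       2,917.9925
  6       300.00       178.3887     1,070.3319       7,492.3236
  7     5,300.00     2,889.9889    20,229.9226     161,839.3804
  Σ                  3,651.0691    22,947.6916     176,791.0169
P = 3,651.0691.
Convexity = Σ t(t+1)·PV / [P·(1+y)²] = 176,791.0169 / (3,651.0691 × 1.189190) = 40.71822.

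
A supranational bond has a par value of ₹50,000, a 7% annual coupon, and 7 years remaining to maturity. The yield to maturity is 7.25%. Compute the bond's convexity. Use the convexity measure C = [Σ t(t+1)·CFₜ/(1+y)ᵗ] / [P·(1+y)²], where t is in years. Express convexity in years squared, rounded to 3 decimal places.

With y = 0.0725:
  t   CF        PV=CF/(1+0.0725)^t    t·PV        t(t+1)·PV
  1     3,500.00     3,263.4033     3,263.4033       6,526.8065
  2     3,500.00     3,042.8002     6,085.6005      18,256.8015
  3     3,500.00     2,837.1098     8,511.3294      34,045.3174
  4     3,500.00     2,645.3238    10,581.2952      52,906.4762
  5     3,500.00     2,466.5024    12,332.5119      73,995.0716
  6     3,500.00     2,299.7691    13,798.6148      96,590.3033
  7    53,500.00    32,777.2623   229,440.8358   1,835,526.6865
  Σ                 49,332.1709   284,013.5908   2,117,847.4630
P = 49,332.1709.
Convexity = Σ t(t+1)·PV / [P·(1+y)²] = 2,117,847.4630 / (49,332.1709 × 1.150256) = 37.32242.

37.322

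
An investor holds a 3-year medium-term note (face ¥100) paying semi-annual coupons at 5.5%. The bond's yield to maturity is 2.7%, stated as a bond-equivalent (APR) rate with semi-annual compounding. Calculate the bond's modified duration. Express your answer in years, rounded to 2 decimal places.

Periodic yield y = 0.0135. First find Macaulay duration:
  t   CF        PV=CF/(1+0.0135)^t    t·PV
  1         2.75         2.7134         2.7134
  2         2.75         2.6772         5.3545
  3         2.75         2.6416         7.9247
  4         2.75         2.6064        10.4255
  5         2.75         2.5717        12.8583
  6       102.75        94.8068       568.8406
  Σ                    108.0170       608.1169
P = 108.0170; Macaulay duration = 608.1169 / 108.0170 = 5.62983 half-year periods = 2.81491 years.
Modified duration = D_Mac / (1 + y) = 2.81491 / 1.0135 = 2.77742 years.

2.78 years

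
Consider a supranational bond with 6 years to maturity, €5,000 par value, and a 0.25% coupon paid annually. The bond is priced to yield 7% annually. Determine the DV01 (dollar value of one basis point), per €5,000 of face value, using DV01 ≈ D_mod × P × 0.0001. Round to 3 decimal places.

Periodic yield y = 0.07.
  t   CF        PV=CF/(1+0.07)^t    t·PV
  1        12.50        11.6822        11.6822
  2        12.50        10.9180        21.8360
  3        12.50        10.2037        30.6112
  4        12.50         9.5362        38.1448
  5        12.50         8.9123        44.5616
  6     5,012.50     3,340.0404    20,040.2424
  Σ                  3,391.2929    20,187.0782
P = 3,391.2929; D_Mac = 5.95262 yrs; D_mod = 5.56320 yrs.
DV01 ≈ 5.56320 × 3,391.2929 × 0.0001 = 1.886643.

€1.887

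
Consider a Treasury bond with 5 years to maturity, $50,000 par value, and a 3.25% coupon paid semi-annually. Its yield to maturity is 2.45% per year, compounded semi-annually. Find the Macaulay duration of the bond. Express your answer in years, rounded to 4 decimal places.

Periodic yield y = 0.01225. Discount each cash flow and weight by its period:
  t   CF        PV=CF/(1+0.01225)^t    t·PV
  1       812.50       802.6673       802.6673
  2       812.50       792.9536     1,585.9073
  3       812.50       783.3575     2,350.0725
  4       812.50       773.8775     3,095.5101
  5       812.50       764.5122     3,822.5612
  6       812.50       755.2603     4,531.5618
  7       812.50       746.1203     5,222.8423
  8       812.50       737.0910     5,896.7277
  9       812.50       728.1709     6,553.5378
  10   50,812.50    44,987.5879   449,875.8793
  Σ                 51,871.5986   483,737.2673
Price P = Σ PV = 51,871.5986.
Macaulay duration = Σ(t·PV) / P = 483,737.2673 / 51,871.5986 = 9.32567 half-year periods.
In years: 9.32567 / 2 = 4.66283 years.

4.6628 years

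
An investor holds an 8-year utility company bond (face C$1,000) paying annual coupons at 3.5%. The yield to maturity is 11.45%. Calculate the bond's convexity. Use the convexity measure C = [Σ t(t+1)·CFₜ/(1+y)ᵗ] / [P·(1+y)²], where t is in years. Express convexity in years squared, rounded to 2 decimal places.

With y = 0.1145:
  t   CF        PV=CF/(1+0.1145)^t    t·PV        t(t+1)·PV
  1        35.00        31.4042        31.4042          62.8084
  2        35.00        28.1779        56.3557         169.0671
  3        35.00        25.2830        75.8489         303.3955
  4        35.00        22.6855        90.7419         453.7094
  5        35.00        20.3548       101.7742         610.6452
  6        35.00        18.2637       109.5819         767.0734
  7        35.00        16.3873       114.7111         917.6891
  8     1,035.00       434.8102     3,478.4820      31,306.3376
  Σ                    597.3665     4,058.8999      34,590.7256
P = 597.3665.
Convexity = Σ t(t+1)·PV / [P·(1+y)²] = 34,590.7256 / (597.3665 × 1.242110) = 46.61854.

46.62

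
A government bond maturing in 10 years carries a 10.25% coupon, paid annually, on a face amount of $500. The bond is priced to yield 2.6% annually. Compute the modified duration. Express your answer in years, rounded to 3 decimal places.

Periodic yield y = 0.026. First find Macaulay duration:
  t   CF        PV=CF/(1+0.026)^t    t·PV
  1        51.25        49.9513        49.9513
  2        51.25        48.6854        97.3709
  3        51.25        47.4517       142.3551
  4        51.25        46.2492       184.9969
  5        51.25        45.0772       225.3861
  6        51.25        43.9349       263.6094
  7        51.25        42.8215       299.7508
  8        51.25        41.7364       333.8912
  9        51.25        40.6788       366.1088
  10      551.25       426.4568     4,264.5675
  Σ                    833.0432     6,227.9880
P = 833.0432; Macaulay duration = 6,227.9880 / 833.0432 = 7.47619 years.
Modified duration = D_Mac / (1 + y) = 7.47619 / 1.026 = 7.28673 years.

7.287 years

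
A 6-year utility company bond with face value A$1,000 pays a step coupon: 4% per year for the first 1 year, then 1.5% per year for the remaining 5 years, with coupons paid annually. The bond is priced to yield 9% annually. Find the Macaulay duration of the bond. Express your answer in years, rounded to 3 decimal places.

5.563 years

Periodic yield y = 0.09. Discount each cash flow and weight by its year:
  t   CF        PV=CF/(1+0.09)^t    t·PV
  1        40.00        36.6972        36.6972
  2        15.00        12.6252        25.2504
  3        15.00        11.5828        34.7483
  4        15.00        10.6264        42.5055
  5        15.00         9.7490        48.7449
  6     1,015.00       605.2113     3,631.2680
  Σ                    686.4919     3,819.2143
Price P = Σ PV = 686.4919.
Macaulay duration = Σ(t·PV) / P = 3,819.2143 / 686.4919 = 5.56338 years.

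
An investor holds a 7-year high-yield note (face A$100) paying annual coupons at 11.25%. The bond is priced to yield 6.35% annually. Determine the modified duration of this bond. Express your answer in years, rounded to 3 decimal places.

Periodic yield y = 0.0635. First find Macaulay duration:
  t   CF        PV=CF/(1+0.0635)^t    t·PV
  1        11.25        10.5783        10.5783
  2        11.25         9.9467        19.8933
  3        11.25         9.3528        28.0583
  4        11.25         8.7943        35.1773
  5        11.25         8.2692        41.3461
  6        11.25         7.7755        46.6529
  7       111.25        72.2999       506.0991
  Σ                    127.0166       687.8054
P = 127.0166; Macaulay duration = 687.8054 / 127.0166 = 5.41508 years.
Modified duration = D_Mac / (1 + y) = 5.41508 / 1.0635 = 5.09176 years.

5.092 years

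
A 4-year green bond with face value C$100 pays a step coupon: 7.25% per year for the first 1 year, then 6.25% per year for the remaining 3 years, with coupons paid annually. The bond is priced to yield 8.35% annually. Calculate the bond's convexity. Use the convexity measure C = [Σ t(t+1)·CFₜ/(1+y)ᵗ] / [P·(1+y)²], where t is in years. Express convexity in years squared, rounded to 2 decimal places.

14.91

With y = 0.0835:
  t   CF        PV=CF/(1+0.0835)^t    t·PV        t(t+1)·PV
  1         7.25         6.6913         6.6913          13.3826
  2         6.25         5.3238        10.6476          31.9428
  3         6.25         4.9135        14.7406          58.9623
  4       106.25        77.0927       308.3708       1,541.8541
  Σ                     94.0213       340.4503       1,646.1418
P = 94.0213.
Convexity = Σ t(t+1)·PV / [P·(1+y)²] = 1,646.1418 / (94.0213 × 1.173972) = 14.91362.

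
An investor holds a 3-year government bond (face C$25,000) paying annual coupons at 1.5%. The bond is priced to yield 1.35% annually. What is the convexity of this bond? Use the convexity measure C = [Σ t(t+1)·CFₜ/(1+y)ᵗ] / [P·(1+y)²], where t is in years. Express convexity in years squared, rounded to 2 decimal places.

With y = 0.0135:
  t   CF        PV=CF/(1+0.0135)^t    t·PV        t(t+1)·PV
  1       375.00       370.0049       370.0049         740.0099
  2       375.00       365.0764       730.1528       2,190.4584
  3    25,375.00    24,374.4482    73,123.3445     292,493.3778
  Σ                 25,109.5295    74,223.5022     295,423.8461
P = 25,109.5295.
Convexity = Σ t(t+1)·PV / [P·(1+y)²] = 295,423.8461 / (25,109.5295 × 1.027182) = 11.45406.

11.45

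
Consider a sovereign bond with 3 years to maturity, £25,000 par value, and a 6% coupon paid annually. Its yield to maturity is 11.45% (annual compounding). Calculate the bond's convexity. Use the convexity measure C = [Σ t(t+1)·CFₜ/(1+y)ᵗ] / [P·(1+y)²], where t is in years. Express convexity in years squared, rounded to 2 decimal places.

8.89

With y = 0.1145:
  t   CF        PV=CF/(1+0.1145)^t    t·PV        t(t+1)·PV
  1     1,500.00     1,345.8950     1,345.8950       2,691.7900
  2     1,500.00     1,207.6223     2,415.2445       7,245.7336
  3    26,500.00    19,142.8085    57,428.4256     229,713.7024
  Σ                 21,696.3258    61,189.5652     239,651.2260
P = 21,696.3258.
Convexity = Σ t(t+1)·PV / [P·(1+y)²] = 239,651.2260 / (21,696.3258 × 1.242110) = 8.89269.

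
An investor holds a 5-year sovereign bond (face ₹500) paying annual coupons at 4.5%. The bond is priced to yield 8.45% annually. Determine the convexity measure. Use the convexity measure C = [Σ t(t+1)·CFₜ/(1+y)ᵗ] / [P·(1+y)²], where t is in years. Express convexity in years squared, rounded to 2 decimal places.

22.44

With y = 0.0845:
  t   CF        PV=CF/(1+0.0845)^t    t·PV        t(t+1)·PV
  1        22.50        20.7469        20.7469          41.4938
  2        22.50        19.1304        38.2607         114.7822
  3        22.50        17.6398        52.9194         211.6777
  4        22.50        16.2654        65.0615         325.3077
  5       522.50       348.2880     1,741.4400      10,448.6400
  Σ                    422.0705     1,918.4286      11,141.9014
P = 422.0705.
Convexity = Σ t(t+1)·PV / [P·(1+y)²] = 11,141.9014 / (422.0705 × 1.176140) = 22.44477.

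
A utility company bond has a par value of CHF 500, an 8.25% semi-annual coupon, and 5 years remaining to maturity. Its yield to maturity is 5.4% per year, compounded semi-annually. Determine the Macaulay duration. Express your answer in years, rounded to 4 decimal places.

4.2495 years

Periodic yield y = 0.027. Discount each cash flow and weight by its period:
  t   CF        PV=CF/(1+0.027)^t    t·PV
  1       20.625        20.0828        20.0828
  2       20.625        19.5548        39.1096
  3       20.625        19.0407        57.1221
  4       20.625        18.5401        74.1604
  5       20.625        18.0527        90.2634
  6       20.625        17.5781       105.4684
  7       20.625        17.1159       119.8116
  8       20.625        16.6660       133.3277
  9       20.625        16.2278       146.0503
  10     520.625       398.8601     3,988.6009
  Σ                    561.7189     4,773.9972
Price P = Σ PV = 561.7189.
Macaulay duration = Σ(t·PV) / P = 4,773.9972 / 561.7189 = 8.49891 half-year periods.
In years: 8.49891 / 2 = 4.24945 years.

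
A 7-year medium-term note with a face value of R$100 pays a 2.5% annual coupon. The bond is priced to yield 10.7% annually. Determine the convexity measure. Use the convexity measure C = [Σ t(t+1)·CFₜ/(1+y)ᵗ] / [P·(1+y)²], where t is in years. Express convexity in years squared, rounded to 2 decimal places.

With y = 0.107:
  t   CF        PV=CF/(1+0.107)^t    t·PV        t(t+1)·PV
  1         2.50         2.2584         2.2584           4.5167
  2         2.50         2.0401         4.0801          12.2404
  3         2.50         1.8429         5.5286          22.1146
  4         2.50         1.6648         6.6590          33.2950
  5         2.50         1.5038         7.5192          45.1152
  6         2.50         1.3585         8.1509          57.0563
  7       102.50        50.3142       352.1994       2,817.5949
  Σ                     60.9826       386.3956       2,991.9331
P = 60.9826.
Convexity = Σ t(t+1)·PV / [P·(1+y)²] = 2,991.9331 / (60.9826 × 1.225449) = 40.03602.

40.04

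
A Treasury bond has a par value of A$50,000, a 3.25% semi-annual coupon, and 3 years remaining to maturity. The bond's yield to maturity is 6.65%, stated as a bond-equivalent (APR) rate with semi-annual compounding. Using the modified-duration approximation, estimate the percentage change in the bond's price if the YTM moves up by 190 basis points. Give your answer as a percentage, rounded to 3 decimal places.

-5.288%

Periodic yield y = 0.03325. Modified duration first:
  t   CF        PV=CF/(1+0.03325)^t    t·PV
  1       812.50       786.3537       786.3537
  2       812.50       761.0489     1,522.0977
  3       812.50       736.5583     2,209.6749
  4       812.50       712.8558     2,851.4234
  5       812.50       689.9161     3,449.5807
  6    50,812.50    41,757.8451   250,547.0708
  Σ                 45,444.5780   261,366.2012
P = 45,444.5780; D_Mac = 5.75132 half-year periods = 2.87566 yrs; D_mod = 2.87566/(1+0.03325) = 2.78312 yrs.
ΔP/P ≈ -D_mod · Δy = -2.78312 × (+0.019) = -0.052879 = -5.2879%.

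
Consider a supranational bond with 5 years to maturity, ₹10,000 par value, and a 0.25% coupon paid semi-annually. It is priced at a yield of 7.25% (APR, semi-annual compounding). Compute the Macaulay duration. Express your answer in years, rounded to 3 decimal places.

4.965 years

Periodic yield y = 0.03625. Discount each cash flow and weight by its period:
  t   CF        PV=CF/(1+0.03625)^t    t·PV
  1        12.50        12.0627        12.0627
  2        12.50        11.6407        23.2815
  3        12.50        11.2335        33.7006
  4        12.50        10.8406        43.3623
  5        12.50        10.4613        52.3067
  6        12.50        10.0954        60.5723
  7        12.50         9.7422        68.1956
  8        12.50         9.4014        75.2114
  9        12.50         9.0725        81.6529
  10   10,012.50     7,012.8911    70,128.9108
  Σ                  7,107.4416    70,579.2567
Price P = Σ PV = 7,107.4416.
Macaulay duration = Σ(t·PV) / P = 70,579.2567 / 7,107.4416 = 9.93033 half-year periods.
In years: 9.93033 / 2 = 4.96517 years.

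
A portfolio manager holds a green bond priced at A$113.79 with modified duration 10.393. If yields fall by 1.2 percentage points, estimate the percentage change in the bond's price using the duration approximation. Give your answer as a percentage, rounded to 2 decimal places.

Duration approximation: ΔP/P ≈ -D_mod · Δy = -10.393 × (-0.012) = +0.124716.
As a percentage: +12.4716%.

+12.47%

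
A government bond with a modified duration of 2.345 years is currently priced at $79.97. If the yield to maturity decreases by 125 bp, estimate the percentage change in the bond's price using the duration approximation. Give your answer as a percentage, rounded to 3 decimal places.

+2.931%

Duration approximation: ΔP/P ≈ -D_mod · Δy = -2.345 × (-0.0125) = +0.0293125.
As a percentage: +2.93125%.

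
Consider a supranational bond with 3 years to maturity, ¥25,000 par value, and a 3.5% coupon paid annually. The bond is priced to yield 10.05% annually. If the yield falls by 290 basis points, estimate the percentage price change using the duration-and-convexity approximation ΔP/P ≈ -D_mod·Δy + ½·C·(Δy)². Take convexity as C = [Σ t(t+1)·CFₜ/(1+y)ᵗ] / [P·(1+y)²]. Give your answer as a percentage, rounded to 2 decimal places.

With y = 0.1005:
  t   CF        PV=CF/(1+0.1005)^t    t·PV        t(t+1)·PV
  1       875.00       795.0931       795.0931       1,590.1863
  2       875.00       722.4835     1,444.9671       4,334.9013
  3    25,875.00    19,413.7851    58,241.3553     232,965.4211
  Σ                 20,931.3618    60,481.4155     238,890.5087
P = 20,931.3618; D_Mac = 2.88951 yrs; D_mod = 2.62564 yrs; C = 9.42370.
Duration effect: -2.62564 × (-0.029) = +0.076143
Convexity effect: 0.5 × 9.42370 × (-0.029)² = +0.0039627
ΔP/P ≈ +0.076143 + 0.0039627 = +0.080106 = +8.0106%.

+8.01%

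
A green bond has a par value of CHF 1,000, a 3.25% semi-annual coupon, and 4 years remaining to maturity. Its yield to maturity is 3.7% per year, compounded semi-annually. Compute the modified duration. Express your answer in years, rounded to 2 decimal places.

3.71 years

Periodic yield y = 0.0185. First find Macaulay duration:
  t   CF        PV=CF/(1+0.0185)^t    t·PV
  1        16.25        15.9548        15.9548
  2        16.25        15.6650        31.3301
  3        16.25        15.3805        46.1415
  4        16.25        15.1011        60.4045
  5        16.25        14.8268        74.1341
  6        16.25        14.5575        87.3451
  7        16.25        14.2931       100.0516
  8     1,016.25       877.6317     7,021.0534
  Σ                    983.4106     7,436.4152
P = 983.4106; Macaulay duration = 7,436.4152 / 983.4106 = 7.56186 half-year periods = 3.78093 years.
Modified duration = D_Mac / (1 + y) = 3.78093 / 1.0185 = 3.71225 years.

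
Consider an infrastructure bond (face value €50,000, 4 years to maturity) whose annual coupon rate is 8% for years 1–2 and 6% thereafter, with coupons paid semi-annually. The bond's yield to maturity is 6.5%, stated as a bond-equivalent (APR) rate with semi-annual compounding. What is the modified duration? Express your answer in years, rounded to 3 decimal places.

Periodic yield y = 0.0325. First find Macaulay duration:
  t   CF        PV=CF/(1+0.0325)^t    t·PV
  1     2,000.00     1,937.0460     1,937.0460
  2     2,000.00     1,876.0736     3,752.1472
  3     2,000.00     1,817.0204     5,451.0613
  4     2,000.00     1,759.8261     7,039.3044
  5     1,500.00     1,278.3240     6,391.6202
  6     1,500.00     1,238.0862     7,428.5174
  7     1,500.00     1,199.1150     8,393.8050
  8    51,500.00    39,873.7192   318,989.7538
  Σ                 50,979.2107   359,383.2555
P = 50,979.2107; Macaulay duration = 359,383.2555 / 50,979.2107 = 7.04960 half-year periods = 3.52480 years.
Modified duration = D_Mac / (1 + y) = 3.52480 / 1.0325 = 3.41385 years.

3.414 years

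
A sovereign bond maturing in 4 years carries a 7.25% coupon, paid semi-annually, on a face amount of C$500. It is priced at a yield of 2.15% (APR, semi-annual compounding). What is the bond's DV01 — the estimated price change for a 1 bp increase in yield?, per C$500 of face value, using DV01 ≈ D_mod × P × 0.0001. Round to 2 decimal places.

C$0.21

Periodic yield y = 0.01075.
  t   CF        PV=CF/(1+0.01075)^t    t·PV
  1       18.125        17.9322        17.9322
  2       18.125        17.7415        35.4830
  3       18.125        17.5528        52.6584
  4       18.125        17.3661        69.4645
  5       18.125        17.1814        85.9071
  6       18.125        16.9987       101.9922
  7       18.125        16.8179       117.7253
  8      518.125       475.6468     3,805.1741
  Σ                    597.2375     4,286.3369
P = 597.2375; D_Mac = 7.17694 half-year periods = 3.58847 yrs; D_mod = 3.55030 yrs.
DV01 ≈ 3.55030 × 597.2375 × 0.0001 = 0.212037.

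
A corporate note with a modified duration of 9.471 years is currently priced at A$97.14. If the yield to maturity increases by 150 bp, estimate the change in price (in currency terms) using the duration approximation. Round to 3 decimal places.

-A$13.800

Duration approximation: ΔP/P ≈ -D_mod · Δy = -9.471 × (+0.015) = -0.142065.
ΔP ≈ 97.14 × (-0.142065) = -13.8001941.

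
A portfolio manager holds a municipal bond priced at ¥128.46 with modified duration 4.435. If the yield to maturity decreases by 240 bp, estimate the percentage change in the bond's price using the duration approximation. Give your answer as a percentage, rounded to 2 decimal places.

Duration approximation: ΔP/P ≈ -D_mod · Δy = -4.435 × (-0.024) = +0.106440.
As a percentage: +10.6440%.

+10.64%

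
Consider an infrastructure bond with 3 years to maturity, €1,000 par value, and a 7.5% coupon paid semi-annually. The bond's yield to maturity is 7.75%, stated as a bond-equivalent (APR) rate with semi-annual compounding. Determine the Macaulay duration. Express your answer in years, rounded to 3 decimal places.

2.741 years

Periodic yield y = 0.03875. Discount each cash flow and weight by its period:
  t   CF        PV=CF/(1+0.03875)^t    t·PV
  1        37.50        36.1011        36.1011
  2        37.50        34.7544        69.5087
  3        37.50        33.4579       100.3736
  4        37.50        32.2097       128.8389
  5        37.50        31.0082       155.0408
  6     1,037.50       825.8894     4,955.3363
  Σ                    993.4206     5,445.1994
Price P = Σ PV = 993.4206.
Macaulay duration = Σ(t·PV) / P = 5,445.1994 / 993.4206 = 5.48126 half-year periods.
In years: 5.48126 / 2 = 2.74063 years.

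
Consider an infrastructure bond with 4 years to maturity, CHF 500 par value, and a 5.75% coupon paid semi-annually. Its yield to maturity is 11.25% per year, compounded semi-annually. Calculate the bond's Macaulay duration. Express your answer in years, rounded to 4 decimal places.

3.5850 years

Periodic yield y = 0.05625. Discount each cash flow and weight by its period:
  t   CF        PV=CF/(1+0.05625)^t    t·PV
  1       14.375        13.6095        13.6095
  2       14.375        12.8847        25.7694
  3       14.375        12.1985        36.5956
  4       14.375        11.5489        46.1956
  5       14.375        10.9339        54.6694
  6       14.375        10.3516        62.1096
  7       14.375         9.8003        68.6023
  8      514.375       332.0061     2,656.0489
  Σ                    413.3335     2,963.6003
Price P = Σ PV = 413.3335.
Macaulay duration = Σ(t·PV) / P = 2,963.6003 / 413.3335 = 7.17000 half-year periods.
In years: 7.17000 / 2 = 3.58500 years.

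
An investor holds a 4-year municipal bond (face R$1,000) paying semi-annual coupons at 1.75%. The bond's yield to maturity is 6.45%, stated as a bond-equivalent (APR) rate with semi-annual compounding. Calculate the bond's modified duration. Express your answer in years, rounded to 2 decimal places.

Periodic yield y = 0.03225. First find Macaulay duration:
  t   CF        PV=CF/(1+0.03225)^t    t·PV
  1         8.75         8.4766         8.4766
  2         8.75         8.2118        16.4236
  3         8.75         7.9552        23.8657
  4         8.75         7.7067        30.8268
  5         8.75         7.4659        37.3296
  6         8.75         7.2327        43.3960
  7         8.75         7.0067        49.0469
  8     1,008.75       782.5362     6,260.2893
  Σ                    836.5918     6,469.6546
P = 836.5918; Macaulay duration = 6,469.6546 / 836.5918 = 7.73335 half-year periods = 3.86667 years.
Modified duration = D_Mac / (1 + y) = 3.86667 / 1.03225 = 3.74587 years.

3.75 years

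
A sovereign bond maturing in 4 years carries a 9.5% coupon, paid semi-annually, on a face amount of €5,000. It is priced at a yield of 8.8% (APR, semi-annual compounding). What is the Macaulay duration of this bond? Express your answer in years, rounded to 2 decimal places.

Periodic yield y = 0.044. Discount each cash flow and weight by its period:
  t   CF        PV=CF/(1+0.044)^t    t·PV
  1       237.50       227.4904       227.4904
  2       237.50       217.9027       435.8054
  3       237.50       208.7191       626.1572
  4       237.50       199.9225       799.6899
  5       237.50       191.4966       957.4831
  6       237.50       183.4259     1,100.5553
  7       237.50       175.6953     1,229.8670
  8     5,237.50     3,711.2486    29,689.9888
  Σ                  5,115.9011    35,067.0372
Price P = Σ PV = 5,115.9011.
Macaulay duration = Σ(t·PV) / P = 35,067.0372 / 5,115.9011 = 6.85452 half-year periods.
In years: 6.85452 / 2 = 3.42726 years.

3.43 years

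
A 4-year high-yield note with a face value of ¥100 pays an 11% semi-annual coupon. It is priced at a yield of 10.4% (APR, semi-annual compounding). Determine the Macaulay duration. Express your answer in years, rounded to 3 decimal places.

3.349 years

Periodic yield y = 0.052. Discount each cash flow and weight by its period:
  t   CF        PV=CF/(1+0.052)^t    t·PV
  1         5.50         5.2281         5.2281
  2         5.50         4.9697         9.9394
  3         5.50         4.7241        14.1722
  4         5.50         4.4906        17.9622
  5         5.50         4.2686        21.3429
  6         5.50         4.0576        24.3455
  7         5.50         3.8570        26.9992
  8       105.50        70.3277       562.6218
  Σ                    101.9234       682.6114
Price P = Σ PV = 101.9234.
Macaulay duration = Σ(t·PV) / P = 682.6114 / 101.9234 = 6.69730 half-year periods.
In years: 6.69730 / 2 = 3.34865 years.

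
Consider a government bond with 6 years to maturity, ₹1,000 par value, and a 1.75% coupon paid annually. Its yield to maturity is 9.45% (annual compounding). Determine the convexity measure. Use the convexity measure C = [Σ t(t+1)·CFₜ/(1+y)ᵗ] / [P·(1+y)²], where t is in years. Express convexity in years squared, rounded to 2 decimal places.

32.57

With y = 0.0945:
  t   CF        PV=CF/(1+0.0945)^t    t·PV        t(t+1)·PV
  1        17.50        15.9890        15.9890          31.9781
  2        17.50        14.6085        29.2171          87.6512
  3        17.50        13.3472        40.0417         160.1666
  4        17.50        12.1948        48.7792         243.8962
  5        17.50        11.1419        55.7095         334.2570
  6     1,017.50       591.8884     3,551.3303      24,859.3124
  Σ                    659.1699     3,741.0668      25,717.2615
P = 659.1699.
Convexity = Σ t(t+1)·PV / [P·(1+y)²] = 25,717.2615 / (659.1699 × 1.197930) = 32.56836.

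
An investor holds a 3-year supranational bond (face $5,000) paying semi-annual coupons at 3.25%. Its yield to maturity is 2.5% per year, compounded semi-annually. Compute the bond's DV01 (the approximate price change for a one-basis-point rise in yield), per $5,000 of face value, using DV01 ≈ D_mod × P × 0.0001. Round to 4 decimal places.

$1.4549

Periodic yield y = 0.0125.
  t   CF        PV=CF/(1+0.0125)^t    t·PV
  1        81.25        80.2469        80.2469
  2        81.25        79.2562       158.5124
  3        81.25        78.2777       234.8332
  4        81.25        77.3113       309.2454
  5        81.25        76.3569       381.7844
  6     5,081.25     4,716.2886    28,297.7315
  Σ                  5,107.7377    29,462.3539
P = 5,107.7377; D_Mac = 5.76818 half-year periods = 2.88409 yrs; D_mod = 2.84848 yrs.
DV01 ≈ 2.84848 × 5,107.7377 × 0.0001 = 1.454931.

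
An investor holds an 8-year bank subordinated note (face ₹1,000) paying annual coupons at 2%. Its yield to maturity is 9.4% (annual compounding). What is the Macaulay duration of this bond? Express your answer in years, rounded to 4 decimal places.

7.2745 years

Periodic yield y = 0.094. Discount each cash flow and weight by its year:
  t   CF        PV=CF/(1+0.094)^t    t·PV
  1        20.00        18.2815        18.2815
  2        20.00        16.7107        33.4215
  3        20.00        15.2749        45.8247
  4        20.00        13.9624        55.8497
  5        20.00        12.7627        63.8136
  6        20.00        11.6661        69.9967
  7        20.00        10.6637        74.6460
  8     1,020.00       497.1204     3,976.9633
  Σ                    596.4425     4,338.7970
Price P = Σ PV = 596.4425.
Macaulay duration = Σ(t·PV) / P = 4,338.7970 / 596.4425 = 7.27446 years.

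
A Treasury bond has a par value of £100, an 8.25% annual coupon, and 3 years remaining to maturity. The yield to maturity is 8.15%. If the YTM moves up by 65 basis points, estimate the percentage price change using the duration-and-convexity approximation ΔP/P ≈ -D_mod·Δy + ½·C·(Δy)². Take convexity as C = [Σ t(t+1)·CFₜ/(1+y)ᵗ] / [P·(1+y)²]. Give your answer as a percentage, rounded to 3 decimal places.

-1.650%

With y = 0.0815:
  t   CF        PV=CF/(1+0.0815)^t    t·PV        t(t+1)·PV
  1         8.25         7.6283         7.6283          15.2566
  2         8.25         7.0534        14.1069          42.3206
  3       108.25        85.5753       256.7258       1,026.9034
  Σ                    100.2570       278.4610       1,084.4806
P = 100.2570; D_Mac = 2.77747 yrs; D_mod = 2.56817 yrs; C = 9.24813.
Duration effect: -2.56817 × (+0.0065) = -0.016693
Convexity effect: 0.5 × 9.24813 × (0.0065)² = +0.0001954
ΔP/P ≈ -0.016693 + 0.0001954 = -0.016498 = -1.6498%.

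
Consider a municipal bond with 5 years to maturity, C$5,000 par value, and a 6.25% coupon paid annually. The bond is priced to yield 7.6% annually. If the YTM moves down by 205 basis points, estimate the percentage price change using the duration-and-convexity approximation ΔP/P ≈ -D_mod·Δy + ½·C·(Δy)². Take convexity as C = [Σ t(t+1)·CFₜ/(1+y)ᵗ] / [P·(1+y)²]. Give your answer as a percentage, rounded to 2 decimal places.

+8.90%

With y = 0.076:
  t   CF        PV=CF/(1+0.076)^t    t·PV        t(t+1)·PV
  1       312.50       290.4275       290.4275         580.8550
  2       312.50       269.9140       539.8281       1,619.4843
  3       312.50       250.8495       752.5484       3,010.1938
  4       312.50       233.1315       932.5260       4,662.6298
  5     5,312.50     3,683.3042    18,416.5209     110,499.1255
  Σ                  4,727.6267    20,931.8509     120,372.2884
P = 4,727.6267; D_Mac = 4.42756 yrs; D_mod = 4.11483 yrs; C = 21.99170.
Duration effect: -4.11483 × (-0.0205) = +0.084354
Convexity effect: 0.5 × 21.99170 × (-0.0205)² = +0.0046210
ΔP/P ≈ +0.084354 + 0.0046210 = +0.088975 = +8.8975%.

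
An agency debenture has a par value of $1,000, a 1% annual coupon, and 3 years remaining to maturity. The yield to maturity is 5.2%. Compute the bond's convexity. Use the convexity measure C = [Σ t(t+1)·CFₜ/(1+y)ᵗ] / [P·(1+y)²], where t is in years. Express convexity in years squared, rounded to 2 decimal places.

10.69

With y = 0.052:
  t   CF        PV=CF/(1+0.052)^t    t·PV        t(t+1)·PV
  1        10.00         9.5057         9.5057          19.0114
  2        10.00         9.0358        18.0717          54.2150
  3     1,010.00       867.5093     2,602.5280      10,410.1120
  Σ                    886.0509     2,630.1054      10,483.3384
P = 886.0509.
Convexity = Σ t(t+1)·PV / [P·(1+y)²] = 10,483.3384 / (886.0509 × 1.106704) = 10.69078.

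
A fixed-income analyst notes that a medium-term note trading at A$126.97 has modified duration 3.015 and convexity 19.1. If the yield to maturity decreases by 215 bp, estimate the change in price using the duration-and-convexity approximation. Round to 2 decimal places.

Duration effect: -D_mod·Δy = -3.015 × (-0.0215) = +0.0648225
Convexity effect: ½·C·(Δy)² = 0.5 × 19.1 × (-0.0215)² = +0.0044144875
ΔP/P ≈ +0.0648225 + 0.0044144875 = +0.0692369875
ΔP ≈ 126.97 × (+0.0692369875) = +8.791020302875.

+A$8.79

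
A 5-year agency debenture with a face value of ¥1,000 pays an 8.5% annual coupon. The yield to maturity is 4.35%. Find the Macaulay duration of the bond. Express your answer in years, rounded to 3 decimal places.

Periodic yield y = 0.0435. Discount each cash flow and weight by its year:
  t   CF        PV=CF/(1+0.0435)^t    t·PV
  1        85.00        81.4566        81.4566
  2        85.00        78.0610       156.1220
  3        85.00        74.8069       224.4207
  4        85.00        71.6884       286.7537
  5     1,085.00       876.9351     4,384.6757
  Σ                  1,182.9481     5,133.4287
Price P = Σ PV = 1,182.9481.
Macaulay duration = Σ(t·PV) / P = 5,133.4287 / 1,182.9481 = 4.33952 years.

4.340 years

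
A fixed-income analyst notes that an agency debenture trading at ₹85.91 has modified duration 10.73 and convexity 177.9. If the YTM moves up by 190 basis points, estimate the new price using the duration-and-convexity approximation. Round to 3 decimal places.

Duration effect: -D_mod·Δy = -10.73 × (+0.019) = -0.203870
Convexity effect: ½·C·(Δy)² = 0.5 × 177.9 × (0.019)² = +0.03211095
ΔP/P ≈ -0.203870 + 0.03211095 = -0.17175905
New price ≈ 85.91 × (1 - 0.17175905) = 71.1541800145.

₹71.154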